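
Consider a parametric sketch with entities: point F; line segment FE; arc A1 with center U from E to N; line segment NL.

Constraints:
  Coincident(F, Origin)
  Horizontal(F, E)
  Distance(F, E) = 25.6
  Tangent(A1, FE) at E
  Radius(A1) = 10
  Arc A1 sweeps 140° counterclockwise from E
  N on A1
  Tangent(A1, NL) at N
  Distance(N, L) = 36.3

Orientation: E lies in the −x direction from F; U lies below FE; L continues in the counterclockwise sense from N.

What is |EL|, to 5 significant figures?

46.234

F is at the origin; F and E share the same y with |FE| = 25.6 and E on the −x side, so E = (-25.600, 0.0000). The tangent condition forces UE to be normal to FE, so U = E + (0, -10) = (-25.600, -10.000). On A1, E sits at bearing 90° from U; a 140° counterclockwise sweep puts N at bearing 230°, so N = U + 10.0·(cos 230°, sin 230°) = (-32.028, -17.660). A1 meets NL tangentially, so UN is at right angles to NL, so NL runs along (−sin 230°, cos 230°); with |NL| = 36.3, L = (-4.2205, -40.994). Then |EL| = |L − E| = 46.234.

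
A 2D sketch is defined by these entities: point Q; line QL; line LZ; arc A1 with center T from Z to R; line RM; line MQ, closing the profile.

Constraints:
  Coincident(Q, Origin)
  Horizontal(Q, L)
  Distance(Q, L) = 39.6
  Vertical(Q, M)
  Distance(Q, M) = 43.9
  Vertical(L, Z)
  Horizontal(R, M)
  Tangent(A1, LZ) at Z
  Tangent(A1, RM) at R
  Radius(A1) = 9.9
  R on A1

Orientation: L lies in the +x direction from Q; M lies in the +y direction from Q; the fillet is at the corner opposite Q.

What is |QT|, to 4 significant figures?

45.15

Q is at the origin; Q and L share the same y with |QL| = 39.6 and L on the +x side, so L = (39.60, 0.000). Q and M share the same x with |QM| = 43.9 and M on the +y side, so M = (0.000, 43.90). The virtual corner opposite Q is at (39.60, 43.90). The tangent condition forces TZ to be normal to LZ and since A1 is tangent to RM there, TR ⟂ RM, with radius 9.9, so the center T sits 9.9 in from both sides at T = (29.70, 34.00). Then |QT| = |T − Q| = 45.15.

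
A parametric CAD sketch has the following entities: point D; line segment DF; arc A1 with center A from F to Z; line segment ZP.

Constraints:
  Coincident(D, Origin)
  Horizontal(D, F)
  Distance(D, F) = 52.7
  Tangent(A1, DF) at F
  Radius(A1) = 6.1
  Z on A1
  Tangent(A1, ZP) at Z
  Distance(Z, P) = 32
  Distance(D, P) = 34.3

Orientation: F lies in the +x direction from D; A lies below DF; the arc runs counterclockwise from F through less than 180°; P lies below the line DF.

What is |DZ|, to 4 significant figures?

48.58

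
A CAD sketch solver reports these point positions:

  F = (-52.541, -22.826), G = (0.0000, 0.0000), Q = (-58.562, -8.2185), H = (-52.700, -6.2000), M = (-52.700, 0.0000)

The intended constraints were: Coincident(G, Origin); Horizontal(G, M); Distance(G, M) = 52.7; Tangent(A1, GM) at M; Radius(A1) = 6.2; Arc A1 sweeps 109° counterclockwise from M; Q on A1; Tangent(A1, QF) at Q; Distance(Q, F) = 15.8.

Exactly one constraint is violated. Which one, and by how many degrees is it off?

Tangent(A1, QF) at Q — off by 3.40°.

G = (0.00, 0.00) ✓; G.y = 0.00, M.y = 0.00 ✓; |GM| = 52.70 ✓; ∠(HM, MG) = 90.00° ✓; |HM| = 6.200 ✓; bearing(H→Q) − bearing(H→M) = 109.0° ✓; |HQ| = 6.200 ✓; ∠(HQ, QF) = 86.60° ✗; |QF| = 15.80 ✓.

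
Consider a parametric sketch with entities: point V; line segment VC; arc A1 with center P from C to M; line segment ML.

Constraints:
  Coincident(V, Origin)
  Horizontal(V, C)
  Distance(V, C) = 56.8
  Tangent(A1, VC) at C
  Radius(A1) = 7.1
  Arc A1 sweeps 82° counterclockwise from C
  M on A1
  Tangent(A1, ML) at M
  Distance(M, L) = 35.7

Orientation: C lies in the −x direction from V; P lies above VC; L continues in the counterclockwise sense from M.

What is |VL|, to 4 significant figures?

61.04

V is at the origin; VC is horizontal with |VC| = 56.8 and C on the −x side, so C = (-56.80, 0.000). Tangency of A1 to VC means the radius PC is perpendicular to VC, so P = C + (0, 7.1) = (-56.80, 7.100). On A1, C sits at bearing -90° from P; an 82° counterclockwise sweep puts M at bearing -8°, so M = P + 7.1·(cos -8°, sin -8°) = (-49.77, 6.112). A1 meets ML tangentially, so PM is at right angles to ML, so ML runs along (−sin -8°, cos -8°); with |ML| = 35.7, L = (-44.80, 41.46). Then |VL| = |L − V| = 61.04.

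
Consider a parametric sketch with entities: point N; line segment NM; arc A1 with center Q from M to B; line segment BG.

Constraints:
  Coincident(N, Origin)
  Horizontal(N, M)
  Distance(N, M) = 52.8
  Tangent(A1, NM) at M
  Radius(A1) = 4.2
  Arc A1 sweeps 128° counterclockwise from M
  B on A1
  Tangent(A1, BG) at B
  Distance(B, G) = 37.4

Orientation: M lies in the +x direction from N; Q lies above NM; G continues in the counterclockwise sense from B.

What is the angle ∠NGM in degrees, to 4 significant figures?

70.92°

On A1, M sits at bearing -90° from Q; a 128° counterclockwise sweep puts B at bearing 38°, so B = Q + 4.2·(cos 38°, sin 38°) = (56.11, 6.786). The tangent condition forces QB to be normal to BG, so BG runs along (−sin 38°, cos 38°); with |BG| = 37.4, G = (33.08, 36.26). Then cos ∠NGM = GN·GM / (|GN||GM|), giving 70.92°.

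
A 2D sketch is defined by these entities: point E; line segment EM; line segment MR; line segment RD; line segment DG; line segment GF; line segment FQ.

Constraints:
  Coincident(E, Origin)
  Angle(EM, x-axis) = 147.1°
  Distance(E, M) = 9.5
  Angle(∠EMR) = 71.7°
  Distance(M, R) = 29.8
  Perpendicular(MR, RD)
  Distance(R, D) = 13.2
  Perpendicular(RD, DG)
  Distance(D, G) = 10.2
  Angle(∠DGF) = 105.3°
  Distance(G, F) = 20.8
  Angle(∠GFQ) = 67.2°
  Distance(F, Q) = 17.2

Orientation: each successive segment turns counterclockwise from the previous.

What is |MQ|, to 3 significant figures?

31.5

E is at the origin; EM runs at 147.1° with length 9.5, so M = (-7.98, 5.16). ∠EMR = 71.7° gives MR at -105° from the x-axis; with |MR| = 29.8, R = (-15.5, -23.7). MR is perpendicular to RD, so RD runs at -14.6°; with |RD| = 13.2, D = (-2.71, -27.0). RD is perpendicular to DG, so DG runs at 75.4°; with |DG| = 10.2, G = (-0.143, -17.1). ∠DGF = 105.3° gives GF at 150° from the x-axis; with |GF| = 20.8, F = (-18.2, -6.77). ∠GFQ = 67.2° gives FQ at -97.1° from the x-axis; with |FQ| = 17.2, Q = (-20.3, -23.8). Then |MQ| = |Q − M| = 31.5.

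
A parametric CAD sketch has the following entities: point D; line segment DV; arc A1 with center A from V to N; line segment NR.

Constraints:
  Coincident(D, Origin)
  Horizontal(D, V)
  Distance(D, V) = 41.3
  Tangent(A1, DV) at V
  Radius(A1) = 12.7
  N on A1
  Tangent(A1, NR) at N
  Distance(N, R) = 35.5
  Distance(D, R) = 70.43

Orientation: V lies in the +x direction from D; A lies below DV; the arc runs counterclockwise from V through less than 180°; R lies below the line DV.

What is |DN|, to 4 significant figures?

36.48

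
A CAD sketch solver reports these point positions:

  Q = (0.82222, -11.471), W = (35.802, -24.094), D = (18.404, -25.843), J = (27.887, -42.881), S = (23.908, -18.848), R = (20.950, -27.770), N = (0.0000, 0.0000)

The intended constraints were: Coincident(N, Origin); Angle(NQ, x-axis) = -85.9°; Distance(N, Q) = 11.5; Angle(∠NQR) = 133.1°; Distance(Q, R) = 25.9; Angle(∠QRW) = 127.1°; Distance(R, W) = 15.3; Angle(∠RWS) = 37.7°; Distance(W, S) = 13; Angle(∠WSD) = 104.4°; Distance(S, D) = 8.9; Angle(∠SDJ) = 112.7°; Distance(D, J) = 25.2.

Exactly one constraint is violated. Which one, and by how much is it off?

Distance(D, J) = 25.2 — off by 5.70.

N = (0.00, 0.00) ✓; NQ at -85.90° ✓; |NQ| = 11.50 ✓; ∠NQR = 133.1° ✓; |QR| = 25.90 ✓; ∠QRW = 127.1° ✓; |RW| = 15.30 ✓; ∠RWS = 37.70° ✓; |WS| = 13.00 ✓; ∠WSD = 104.4° ✓; |SD| = 8.901 ✓; ∠SDJ = 112.7° ✓; |DJ| = 19.50 ✗.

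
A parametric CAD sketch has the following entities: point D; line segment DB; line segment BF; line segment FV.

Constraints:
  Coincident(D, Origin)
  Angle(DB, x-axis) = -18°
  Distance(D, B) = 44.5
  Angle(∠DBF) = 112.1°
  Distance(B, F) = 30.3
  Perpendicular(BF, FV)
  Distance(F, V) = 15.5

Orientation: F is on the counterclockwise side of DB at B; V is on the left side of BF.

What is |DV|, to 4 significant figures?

53.62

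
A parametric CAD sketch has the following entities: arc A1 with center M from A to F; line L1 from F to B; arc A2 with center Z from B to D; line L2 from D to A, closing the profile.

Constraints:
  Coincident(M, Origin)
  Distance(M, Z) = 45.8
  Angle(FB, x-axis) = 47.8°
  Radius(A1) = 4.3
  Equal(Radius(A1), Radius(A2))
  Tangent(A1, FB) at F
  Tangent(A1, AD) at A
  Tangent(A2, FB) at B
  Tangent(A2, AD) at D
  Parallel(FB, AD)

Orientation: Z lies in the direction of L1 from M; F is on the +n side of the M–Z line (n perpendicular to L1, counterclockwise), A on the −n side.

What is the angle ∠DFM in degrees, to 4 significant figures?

79.37°

The slot axis is L1's direction at 47.8°, so u = (cos 47.8°, sin 47.8°) = (0.6717, 0.7408) and n = (−sin 47.8°, cos 47.8°) = (-0.7408, 0.6717). M is at the origin and Z lies 45.8 along u from M, so Z = 45.8·u = (30.76, 33.93). Tangency of A1 to both parallel lines with radius 4.3 puts F and A at M ± 4.3·n: F = (-3.185, 2.888), A = (3.185, -2.888). Equal radii place B and D the same way about Z: B = Z + 4.3·n = (27.58, 36.82), D = Z − 4.3·n = (33.95, 31.04). Then cos ∠DFM = FD·FM / (|FD||FM|), giving 79.37°.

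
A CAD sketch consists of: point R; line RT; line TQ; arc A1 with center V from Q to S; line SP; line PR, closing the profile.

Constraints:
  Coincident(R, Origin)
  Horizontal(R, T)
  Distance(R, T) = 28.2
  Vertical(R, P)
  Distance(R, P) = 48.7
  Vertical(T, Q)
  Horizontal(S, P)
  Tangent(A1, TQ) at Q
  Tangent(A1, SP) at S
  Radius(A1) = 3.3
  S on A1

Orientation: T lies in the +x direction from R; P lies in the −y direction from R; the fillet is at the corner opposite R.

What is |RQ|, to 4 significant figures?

53.45

The virtual corner opposite R is at (28.20, -48.70). A1 meets TQ tangentially, so VQ is at right angles to TQ and since A1 is tangent to SP there, VS ⟂ SP, with radius 3.3, so the center V sits 3.3 in from both sides at V = (24.90, -45.40). That places the tangent points at Q = (28.20, -45.40) on TQ and S = (24.90, -48.70) on SP. Then |RQ| = |Q − R| = 53.45.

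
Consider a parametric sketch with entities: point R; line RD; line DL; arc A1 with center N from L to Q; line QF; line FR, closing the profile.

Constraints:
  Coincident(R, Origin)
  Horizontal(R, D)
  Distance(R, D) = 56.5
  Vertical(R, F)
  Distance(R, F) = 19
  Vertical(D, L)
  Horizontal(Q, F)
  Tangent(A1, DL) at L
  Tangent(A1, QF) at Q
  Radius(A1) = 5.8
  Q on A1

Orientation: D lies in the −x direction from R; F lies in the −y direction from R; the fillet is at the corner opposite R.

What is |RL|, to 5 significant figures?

58.021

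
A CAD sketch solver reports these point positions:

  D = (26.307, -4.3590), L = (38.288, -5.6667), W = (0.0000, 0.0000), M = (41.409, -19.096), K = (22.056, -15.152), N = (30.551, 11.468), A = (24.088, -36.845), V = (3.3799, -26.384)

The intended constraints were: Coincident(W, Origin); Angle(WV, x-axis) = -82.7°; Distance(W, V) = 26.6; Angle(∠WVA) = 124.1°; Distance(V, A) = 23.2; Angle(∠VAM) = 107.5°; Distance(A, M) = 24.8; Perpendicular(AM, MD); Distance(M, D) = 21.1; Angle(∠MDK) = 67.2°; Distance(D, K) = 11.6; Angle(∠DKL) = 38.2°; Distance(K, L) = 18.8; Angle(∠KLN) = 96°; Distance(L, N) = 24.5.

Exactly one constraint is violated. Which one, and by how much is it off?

Distance(L, N) = 24.5 — off by 5.70.

W = (0.00, 0.00) ✓; WV at -82.70° ✓; |WV| = 26.60 ✓; ∠WVA = 124.1° ✓; |VA| = 23.20 ✓; ∠VAM = 107.5° ✓; |AM| = 24.80 ✓; ∠(AM, MD) = 90.00° ✓; |MD| = 21.10 ✓; ∠MDK = 67.20° ✓; |DK| = 11.60 ✓; ∠DKL = 38.20° ✓; |KL| = 18.80 ✓; ∠KLN = 96.00° ✓; |LN| = 18.80 ✗.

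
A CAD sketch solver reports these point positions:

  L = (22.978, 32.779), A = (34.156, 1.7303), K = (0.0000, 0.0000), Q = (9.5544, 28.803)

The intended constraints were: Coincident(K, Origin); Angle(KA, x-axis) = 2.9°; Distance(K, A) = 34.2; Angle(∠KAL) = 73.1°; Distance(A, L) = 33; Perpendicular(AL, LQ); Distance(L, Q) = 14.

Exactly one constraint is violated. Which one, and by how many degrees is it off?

Perpendicular(AL, LQ) — off by 3.30°.

K = (0.00, 0.00) ✓; KA at 2.900° ✓; |KA| = 34.20 ✓; ∠KAL = 73.10° ✓; |AL| = 33.00 ✓; ∠(AL, LQ) = 86.70° ✗; |LQ| = 14.00 ✓.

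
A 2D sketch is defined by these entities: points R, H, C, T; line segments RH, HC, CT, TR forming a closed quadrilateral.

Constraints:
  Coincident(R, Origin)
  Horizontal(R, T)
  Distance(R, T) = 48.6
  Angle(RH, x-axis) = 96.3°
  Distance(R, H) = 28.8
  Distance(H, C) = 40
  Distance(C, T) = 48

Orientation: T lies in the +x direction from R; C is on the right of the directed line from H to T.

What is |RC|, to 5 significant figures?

11.214

R is at the origin; RT is horizontal with |RT| = 48.6 and T in +x, so T = (48.6, 0). RH runs at 96.3° with |RH| = 28.8, so H = (-3.1603, 28.626). C is determined by |HC| = 40.0 and |CT| = 48.0 together: it lies at the intersection of circle(H, 40.0) and circle(T, 48.0). With |HT| = 59.149, the foot of the radical line on HT is 23.623 from H and the perpendicular offset is √(40.0² − 23.623²) = 32.279. Taking the right-of-HT solution: C = (1.8901, -11.054).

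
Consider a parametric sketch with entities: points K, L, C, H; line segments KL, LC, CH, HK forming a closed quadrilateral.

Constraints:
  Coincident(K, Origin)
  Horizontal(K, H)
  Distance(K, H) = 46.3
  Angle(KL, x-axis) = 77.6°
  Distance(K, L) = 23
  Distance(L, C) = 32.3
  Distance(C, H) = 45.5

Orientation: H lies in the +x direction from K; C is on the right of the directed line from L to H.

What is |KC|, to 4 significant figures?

9.862

Checks: K = (0.00, 0.00) ✓; |LC| = 32.30 ✓; |CH| = 45.50 ✓.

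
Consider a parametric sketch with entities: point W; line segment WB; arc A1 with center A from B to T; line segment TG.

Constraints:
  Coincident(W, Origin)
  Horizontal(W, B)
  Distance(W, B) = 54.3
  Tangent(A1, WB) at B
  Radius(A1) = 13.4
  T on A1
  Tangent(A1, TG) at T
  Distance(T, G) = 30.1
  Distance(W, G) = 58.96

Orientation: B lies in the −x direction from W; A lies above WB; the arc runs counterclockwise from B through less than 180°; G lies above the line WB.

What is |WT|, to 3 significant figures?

42.9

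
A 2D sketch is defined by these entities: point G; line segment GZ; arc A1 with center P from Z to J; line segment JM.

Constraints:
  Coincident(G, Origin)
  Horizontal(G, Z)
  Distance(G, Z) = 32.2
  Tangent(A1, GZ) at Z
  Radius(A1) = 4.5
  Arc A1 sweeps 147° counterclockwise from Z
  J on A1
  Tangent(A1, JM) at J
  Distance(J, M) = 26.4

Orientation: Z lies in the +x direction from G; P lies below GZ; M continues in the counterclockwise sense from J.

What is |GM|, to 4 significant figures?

56.62

G is at the origin; G and Z share the same y with |GZ| = 32.2 and Z on the +x side, so Z = (32.20, 0.000). A1 meets GZ tangentially, so PZ is at right angles to GZ, so P = Z + (0, -4.5) = (32.20, -4.500). On A1, Z sits at bearing 90° from P; a 147° counterclockwise sweep puts J at bearing 237°, so J = P + 4.5·(cos 237°, sin 237°) = (29.75, -8.274). Since A1 is tangent to JM there, PJ ⟂ JM, so JM runs along (−sin 237°, cos 237°); with |JM| = 26.4, M = (51.89, -22.65). Then |GM| = |M − G| = 56.62.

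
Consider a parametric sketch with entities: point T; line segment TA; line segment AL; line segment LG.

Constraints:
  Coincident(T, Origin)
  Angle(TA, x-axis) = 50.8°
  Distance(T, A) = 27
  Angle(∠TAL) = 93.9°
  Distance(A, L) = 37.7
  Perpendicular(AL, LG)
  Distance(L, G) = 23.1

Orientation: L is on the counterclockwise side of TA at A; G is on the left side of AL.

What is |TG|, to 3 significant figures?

39.7

T is at the origin; TA runs at 50.8° with length 27.0, so A = 27.0·(cos 50.8°, sin 50.8°) = (17.1, 20.9). ∠TAL = 93.9°, so AL runs at 50.8° + (180° − 93.9°) = 137° from the x-axis; with |AL| = 37.7, L = A + 37.7·(cos 137°, sin 137°) = (-10.5, 46.7). AL is perpendicular to LG; with |LG| = 23.1 on the left of AL, G = L + 23.1·(-0.683, -0.730) = (-26.2, 29.8). Then |TG| = |G − T| = 39.7.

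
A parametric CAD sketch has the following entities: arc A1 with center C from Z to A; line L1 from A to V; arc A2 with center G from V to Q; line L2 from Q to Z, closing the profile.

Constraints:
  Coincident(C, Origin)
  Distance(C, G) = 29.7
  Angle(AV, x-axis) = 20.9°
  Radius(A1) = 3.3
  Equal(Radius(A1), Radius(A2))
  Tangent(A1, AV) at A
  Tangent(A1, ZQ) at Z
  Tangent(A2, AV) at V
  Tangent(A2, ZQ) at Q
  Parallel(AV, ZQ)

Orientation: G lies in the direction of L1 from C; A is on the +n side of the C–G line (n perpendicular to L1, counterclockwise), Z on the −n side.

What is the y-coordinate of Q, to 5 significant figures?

7.5122

The slot axis is L1's direction at 20.9°, so u = (cos 20.9°, sin 20.9°) = (0.93420, 0.35674) and n = (−sin 20.9°, cos 20.9°) = (-0.35674, 0.93420). C is at the origin and G lies 29.7 along u from C, so G = 29.7·u = (27.746, 10.595). Tangency of A1 to both parallel lines with radius 3.3 puts A and Z at C ± 3.3·n: A = (-1.1772, 3.0829), Z = (1.1772, -3.0829). Equal radii place V and Q the same way about G: V = G + 3.3·n = (26.569, 13.678), Q = G − 3.3·n = (28.923, 7.5122). So Q.y = 7.5122.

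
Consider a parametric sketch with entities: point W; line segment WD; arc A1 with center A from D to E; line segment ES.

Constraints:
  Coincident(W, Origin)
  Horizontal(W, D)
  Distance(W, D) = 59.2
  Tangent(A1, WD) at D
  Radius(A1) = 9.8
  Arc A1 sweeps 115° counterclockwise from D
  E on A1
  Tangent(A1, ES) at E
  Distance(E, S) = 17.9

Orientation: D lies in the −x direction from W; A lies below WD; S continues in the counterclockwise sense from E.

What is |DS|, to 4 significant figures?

30.19

On A1, D sits at bearing 90° from A; a 115° counterclockwise sweep puts E at bearing 205°, so E = A + 9.8·(cos 205°, sin 205°) = (-68.08, -13.94). The tangent condition forces AE to be normal to ES, so ES runs along (−sin 205°, cos 205°); with |ES| = 17.9, S = (-60.52, -30.16). Then |DS| = |S − D| = 30.19.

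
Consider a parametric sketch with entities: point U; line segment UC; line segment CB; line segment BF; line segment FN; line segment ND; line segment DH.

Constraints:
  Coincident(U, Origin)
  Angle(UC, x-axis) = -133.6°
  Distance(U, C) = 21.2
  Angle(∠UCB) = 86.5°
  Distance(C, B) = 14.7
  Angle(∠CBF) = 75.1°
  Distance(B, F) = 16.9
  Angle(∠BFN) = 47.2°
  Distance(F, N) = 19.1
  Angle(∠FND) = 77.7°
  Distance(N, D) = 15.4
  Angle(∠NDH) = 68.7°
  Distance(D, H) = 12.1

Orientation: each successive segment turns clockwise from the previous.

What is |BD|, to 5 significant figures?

5.0805

U is at the origin; UC runs at -133.6° with length 21.2, so C = (-14.620, -15.352). ∠UCB = 86.5° gives CB at 132.90° from the x-axis; with |CB| = 14.7, B = (-24.627, -4.5841). ∠CBF = 75.1° gives BF at 28.000° from the x-axis; with |BF| = 16.9, F = (-9.7047, 3.3500). ∠BFN = 47.2° gives FN at -104.80° from the x-axis; with |FN| = 19.1, N = (-14.584, -15.116). ∠FND = 77.7° gives ND at 152.90° from the x-axis; with |ND| = 15.4, D = (-28.293, -8.1009). Then |BD| = |D − B| = 5.0805.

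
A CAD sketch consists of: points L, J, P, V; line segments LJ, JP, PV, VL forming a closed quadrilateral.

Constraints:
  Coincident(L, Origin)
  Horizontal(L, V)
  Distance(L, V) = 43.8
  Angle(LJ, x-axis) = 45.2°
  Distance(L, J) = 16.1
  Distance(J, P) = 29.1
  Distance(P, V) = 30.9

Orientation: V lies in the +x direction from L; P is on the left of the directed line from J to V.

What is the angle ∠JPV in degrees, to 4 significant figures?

69.91°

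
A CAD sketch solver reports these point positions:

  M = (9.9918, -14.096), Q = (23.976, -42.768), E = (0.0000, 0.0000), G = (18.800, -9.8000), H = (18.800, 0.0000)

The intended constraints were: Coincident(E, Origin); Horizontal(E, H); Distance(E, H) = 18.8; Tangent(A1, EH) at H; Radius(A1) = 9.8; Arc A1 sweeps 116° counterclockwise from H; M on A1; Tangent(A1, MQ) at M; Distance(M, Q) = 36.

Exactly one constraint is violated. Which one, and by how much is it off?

Distance(M, Q) = 36 — off by 4.10.

E = (0.00, 0.00) ✓; E.y = 0.00, H.y = 0.00 ✓; |EH| = 18.80 ✓; ∠(GH, HE) = 90.00° ✓; |GH| = 9.800 ✓; bearing(G→M) − bearing(G→H) = 116.0° ✓; |GM| = 9.800 ✓; ∠(GM, MQ) = 90.00° ✓; |MQ| = 31.90 ✗.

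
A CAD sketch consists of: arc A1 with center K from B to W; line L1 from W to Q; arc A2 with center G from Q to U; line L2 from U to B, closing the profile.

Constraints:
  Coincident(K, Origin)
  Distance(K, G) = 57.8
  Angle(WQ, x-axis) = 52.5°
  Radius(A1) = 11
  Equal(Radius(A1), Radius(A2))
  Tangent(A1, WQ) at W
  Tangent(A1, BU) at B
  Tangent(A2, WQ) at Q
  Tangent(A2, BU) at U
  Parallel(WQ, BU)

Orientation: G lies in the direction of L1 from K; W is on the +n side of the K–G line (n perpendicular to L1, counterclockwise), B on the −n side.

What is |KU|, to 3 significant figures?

58.8

The slot axis is L1's direction at 52.5°, so u = (cos 52.5°, sin 52.5°) = (0.609, 0.793) and n = (−sin 52.5°, cos 52.5°) = (-0.793, 0.609). K is at the origin and G lies 57.8 along u from K, so G = 57.8·u = (35.2, 45.9). Tangency of A1 to both parallel lines with radius 11.0 puts W and B at K ± 11.0·n: W = (-8.73, 6.70), B = (8.73, -6.70). Equal radii place Q and U the same way about G: Q = G + 11.0·n = (26.5, 52.6), U = G − 11.0·n = (43.9, 39.2). Then |KU| = |U − K| = 58.8.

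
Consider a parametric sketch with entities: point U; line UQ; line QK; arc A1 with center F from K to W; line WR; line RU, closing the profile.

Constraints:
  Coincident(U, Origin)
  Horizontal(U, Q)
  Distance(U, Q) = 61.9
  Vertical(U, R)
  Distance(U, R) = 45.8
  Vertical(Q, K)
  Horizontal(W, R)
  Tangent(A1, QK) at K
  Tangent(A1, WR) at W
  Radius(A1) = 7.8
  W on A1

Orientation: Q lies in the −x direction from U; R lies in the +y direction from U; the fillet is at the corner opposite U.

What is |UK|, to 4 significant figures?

72.63

U is at the origin; UQ is horizontal with |UQ| = 61.9 and Q on the −x side, so Q = (-61.90, 0.000). U and R share the same x with |UR| = 45.8 and R on the +y side, so R = (0.000, 45.80). The virtual corner opposite U is at (-61.90, 45.80). Tangency of A1 to QK means the radius FK is perpendicular to QK and since A1 is tangent to WR there, FW ⟂ WR, with radius 7.8, so the center F sits 7.8 in from both sides at F = (-54.10, 38.00). That places the tangent points at K = (-61.90, 38.00) on QK and W = (-54.10, 45.80) on WR. Then |UK| = |K − U| = 72.63.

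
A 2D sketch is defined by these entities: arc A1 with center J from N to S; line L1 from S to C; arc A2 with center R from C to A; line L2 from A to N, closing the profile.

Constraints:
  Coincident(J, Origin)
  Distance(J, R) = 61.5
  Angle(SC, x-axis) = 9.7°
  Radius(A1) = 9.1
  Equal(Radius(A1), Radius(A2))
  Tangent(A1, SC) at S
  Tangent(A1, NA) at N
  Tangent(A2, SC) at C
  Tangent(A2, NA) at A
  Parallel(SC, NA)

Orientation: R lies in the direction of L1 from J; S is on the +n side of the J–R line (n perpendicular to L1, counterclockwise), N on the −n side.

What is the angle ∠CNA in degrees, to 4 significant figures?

16.49°

The slot axis is L1's direction at 9.7°, so u = (cos 9.7°, sin 9.7°) = (0.9857, 0.1685) and n = (−sin 9.7°, cos 9.7°) = (-0.1685, 0.9857). J is at the origin and R lies 61.5 along u from J, so R = 61.5·u = (60.62, 10.36). Tangency of A1 to both parallel lines with radius 9.1 puts S and N at J ± 9.1·n: S = (-1.533, 8.970), N = (1.533, -8.970). Equal radii place C and A the same way about R: C = R + 9.1·n = (59.09, 19.33), A = R − 9.1·n = (62.15, 1.392). Then cos ∠CNA = NC·NA / (|NC||NA|), giving 16.49°.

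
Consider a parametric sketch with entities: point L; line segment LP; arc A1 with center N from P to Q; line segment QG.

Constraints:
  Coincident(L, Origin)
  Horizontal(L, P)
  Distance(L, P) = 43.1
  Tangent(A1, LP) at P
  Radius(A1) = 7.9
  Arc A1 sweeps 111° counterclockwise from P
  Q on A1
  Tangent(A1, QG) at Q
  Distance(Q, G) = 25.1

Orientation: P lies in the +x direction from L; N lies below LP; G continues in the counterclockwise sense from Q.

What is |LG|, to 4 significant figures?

56.28

On A1, P sits at bearing 90° from N; a 111° counterclockwise sweep puts Q at bearing 201°, so Q = N + 7.9·(cos 201°, sin 201°) = (35.72, -10.73). A1 meets QG tangentially, so NQ is at right angles to QG, so QG runs along (−sin 201°, cos 201°); with |QG| = 25.1, G = (44.72, -34.16). Then |LG| = |G − L| = 56.28.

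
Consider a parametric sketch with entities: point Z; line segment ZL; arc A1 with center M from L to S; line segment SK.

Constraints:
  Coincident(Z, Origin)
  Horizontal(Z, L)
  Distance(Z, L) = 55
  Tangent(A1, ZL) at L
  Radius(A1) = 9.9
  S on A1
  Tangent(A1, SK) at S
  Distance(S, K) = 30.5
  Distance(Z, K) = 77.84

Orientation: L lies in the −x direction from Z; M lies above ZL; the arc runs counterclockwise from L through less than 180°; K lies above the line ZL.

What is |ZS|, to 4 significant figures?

50.12

Z is at the origin; ZL is horizontal with |ZL| = 55.0 and L on the −x side, so L = (-55.00, 0.000). Tangency of A1 to ZL means the radius ML is perpendicular to ZL, so M = L + (0, 9.9) = (-55.00, 9.900). Since MS ⟂ SK (tangency), |MK| = √(9.9² + 30.5²) = 32.07 regardless of where S sits on A1. So K lies on both circle(Z, 77.84) and circle(M, 32.07); the above-ZL intersection is K = (-66.99, 39.64). S is the foot of the tangent from K: S = (-47.41, 16.26).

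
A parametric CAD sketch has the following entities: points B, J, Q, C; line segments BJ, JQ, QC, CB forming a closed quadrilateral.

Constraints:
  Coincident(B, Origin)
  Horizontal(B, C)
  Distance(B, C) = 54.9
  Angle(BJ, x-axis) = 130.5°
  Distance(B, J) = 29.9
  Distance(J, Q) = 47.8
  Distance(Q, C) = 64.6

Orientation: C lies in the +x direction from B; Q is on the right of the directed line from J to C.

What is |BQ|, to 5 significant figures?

23.627

B is at the origin; B and C share the same y with |BC| = 54.9 and C in +x, so C = (54.9, 0). BJ runs at 130.5° with |BJ| = 29.9, so J = (-19.418, 22.736). Q is determined by |JQ| = 47.8 and |QC| = 64.6 together: it lies at the intersection of circle(J, 47.8) and circle(C, 64.6). With |JC| = 77.719, the foot of the radical line on JC is 26.711 from J and the perpendicular offset is √(47.8² − 26.711²) = 39.641. Taking the right-of-JC solution: Q = (-5.4729, -22.984).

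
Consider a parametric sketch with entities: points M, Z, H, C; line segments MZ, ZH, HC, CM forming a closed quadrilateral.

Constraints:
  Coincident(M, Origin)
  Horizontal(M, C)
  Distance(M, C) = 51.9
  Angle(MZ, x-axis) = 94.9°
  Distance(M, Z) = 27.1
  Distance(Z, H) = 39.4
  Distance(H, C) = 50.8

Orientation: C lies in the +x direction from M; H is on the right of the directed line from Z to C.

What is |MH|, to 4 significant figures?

12.36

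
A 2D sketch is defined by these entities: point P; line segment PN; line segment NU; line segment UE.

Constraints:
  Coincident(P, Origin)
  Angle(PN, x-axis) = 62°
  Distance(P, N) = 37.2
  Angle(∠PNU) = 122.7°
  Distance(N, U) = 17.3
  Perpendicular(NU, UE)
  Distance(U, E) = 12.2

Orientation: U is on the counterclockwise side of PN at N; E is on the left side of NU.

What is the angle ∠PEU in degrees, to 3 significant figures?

117°

∠PNU = 122.7°, so NU runs at 62.0° + (180° − 122.7°) = 119° from the x-axis; with |NU| = 17.3, U = N + 17.3·(cos 119°, sin 119°) = (9.00, 47.9). NU is perpendicular to UE; with |UE| = 12.2 on the left of NU, E = U + 12.2·(-0.872, -0.489) = (-1.64, 42.0). Then cos ∠PEU = EP·EU / (|EP||EU|), giving 117°.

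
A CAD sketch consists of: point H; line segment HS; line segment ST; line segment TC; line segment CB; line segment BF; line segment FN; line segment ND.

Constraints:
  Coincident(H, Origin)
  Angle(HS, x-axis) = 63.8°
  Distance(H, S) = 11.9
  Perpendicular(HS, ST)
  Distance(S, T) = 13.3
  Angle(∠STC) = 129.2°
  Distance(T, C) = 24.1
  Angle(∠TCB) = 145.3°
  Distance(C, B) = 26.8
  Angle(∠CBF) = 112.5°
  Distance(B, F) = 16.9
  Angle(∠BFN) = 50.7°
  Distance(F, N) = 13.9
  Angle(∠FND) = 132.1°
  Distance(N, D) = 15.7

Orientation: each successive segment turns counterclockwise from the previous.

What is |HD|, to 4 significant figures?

37.76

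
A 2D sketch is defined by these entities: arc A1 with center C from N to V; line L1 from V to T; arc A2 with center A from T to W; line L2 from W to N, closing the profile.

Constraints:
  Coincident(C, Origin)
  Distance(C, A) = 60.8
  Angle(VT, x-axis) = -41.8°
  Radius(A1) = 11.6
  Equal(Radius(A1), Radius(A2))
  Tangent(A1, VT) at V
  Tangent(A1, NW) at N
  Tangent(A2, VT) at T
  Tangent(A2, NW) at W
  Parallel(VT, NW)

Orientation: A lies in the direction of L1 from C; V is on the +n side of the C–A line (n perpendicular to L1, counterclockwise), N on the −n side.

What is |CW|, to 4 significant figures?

61.90

The slot axis is L1's direction at -41.8°, so u = (cos -41.8°, sin -41.8°) = (0.7455, -0.6665) and n = (−sin -41.8°, cos -41.8°) = (0.6665, 0.7455). C is at the origin and A lies 60.8 along u from C, so A = 60.8·u = (45.32, -40.53). Tangency of A1 to both parallel lines with radius 11.6 puts V and N at C ± 11.6·n: V = (7.732, 8.648), N = (-7.732, -8.648). Equal radii place T and W the same way about A: T = A + 11.6·n = (53.06, -31.88), W = A − 11.6·n = (37.59, -49.17). Then |CW| = |W − C| = 61.90.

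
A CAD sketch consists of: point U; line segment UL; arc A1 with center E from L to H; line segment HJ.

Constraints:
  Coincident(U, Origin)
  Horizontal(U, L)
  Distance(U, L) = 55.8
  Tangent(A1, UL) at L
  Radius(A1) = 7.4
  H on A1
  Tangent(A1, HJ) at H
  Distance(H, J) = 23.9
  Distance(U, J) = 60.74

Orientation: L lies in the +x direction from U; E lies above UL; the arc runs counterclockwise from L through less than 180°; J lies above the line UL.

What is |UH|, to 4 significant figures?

63.32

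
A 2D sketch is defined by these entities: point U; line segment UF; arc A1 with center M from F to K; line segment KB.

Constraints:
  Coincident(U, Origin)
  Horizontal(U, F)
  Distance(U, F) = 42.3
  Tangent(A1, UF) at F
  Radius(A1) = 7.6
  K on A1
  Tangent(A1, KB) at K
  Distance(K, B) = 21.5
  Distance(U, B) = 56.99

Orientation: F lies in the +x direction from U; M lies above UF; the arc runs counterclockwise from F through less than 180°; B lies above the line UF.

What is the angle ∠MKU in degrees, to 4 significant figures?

6.150°

U is at the origin; UF is horizontal with |UF| = 42.3 and F on the +x side, so F = (42.30, 0.000). A1 meets UF tangentially, so MF is at right angles to UF, so M = F + (0, 7.6) = (42.30, 7.600). Since MK ⟂ KB (tangency), |MB| = √(7.6² + 21.5²) = 22.80 regardless of where K sits on A1. So B lies on both circle(U, 56.99) and circle(M, 22.80); the above-UF intersection is B = (48.78, 29.46). K is the foot of the tangent from B: K = (49.89, 7.991).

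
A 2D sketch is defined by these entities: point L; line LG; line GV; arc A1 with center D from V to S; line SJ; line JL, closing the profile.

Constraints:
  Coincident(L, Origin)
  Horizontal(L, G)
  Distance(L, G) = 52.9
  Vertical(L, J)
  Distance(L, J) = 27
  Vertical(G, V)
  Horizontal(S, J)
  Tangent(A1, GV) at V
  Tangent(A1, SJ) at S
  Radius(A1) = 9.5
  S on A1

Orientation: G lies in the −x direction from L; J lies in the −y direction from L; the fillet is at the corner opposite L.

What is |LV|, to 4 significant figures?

55.72

The virtual corner opposite L is at (-52.90, -27.00). A1 meets GV tangentially, so DV is at right angles to GV and A1 meets SJ tangentially, so DS is at right angles to SJ, with radius 9.5, so the center D sits 9.5 in from both sides at D = (-43.40, -17.50). That places the tangent points at V = (-52.90, -17.50) on GV and S = (-43.40, -27.00) on SJ. Then |LV| = |V − L| = 55.72.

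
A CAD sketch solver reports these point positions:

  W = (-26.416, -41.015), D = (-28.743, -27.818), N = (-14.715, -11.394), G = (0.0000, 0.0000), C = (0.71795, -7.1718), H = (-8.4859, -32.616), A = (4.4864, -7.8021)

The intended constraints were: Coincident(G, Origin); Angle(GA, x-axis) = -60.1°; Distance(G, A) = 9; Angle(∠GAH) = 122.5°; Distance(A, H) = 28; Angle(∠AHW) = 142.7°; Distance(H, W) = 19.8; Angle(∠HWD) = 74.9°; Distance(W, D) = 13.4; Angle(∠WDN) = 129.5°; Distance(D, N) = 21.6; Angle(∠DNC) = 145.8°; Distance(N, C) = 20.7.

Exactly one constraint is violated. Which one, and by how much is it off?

Distance(N, C) = 20.7 — off by 4.70.

G = (0.00, 0.00) ✓; GA at -60.10° ✓; |GA| = 9.000 ✓; ∠GAH = 122.5° ✓; |AH| = 28.00 ✓; ∠AHW = 142.7° ✓; |HW| = 19.80 ✓; ∠HWD = 74.90° ✓; |WD| = 13.40 ✓; ∠WDN = 129.5° ✓; |DN| = 21.60 ✓; ∠DNC = 145.8° ✓; |NC| = 16.00 ✗.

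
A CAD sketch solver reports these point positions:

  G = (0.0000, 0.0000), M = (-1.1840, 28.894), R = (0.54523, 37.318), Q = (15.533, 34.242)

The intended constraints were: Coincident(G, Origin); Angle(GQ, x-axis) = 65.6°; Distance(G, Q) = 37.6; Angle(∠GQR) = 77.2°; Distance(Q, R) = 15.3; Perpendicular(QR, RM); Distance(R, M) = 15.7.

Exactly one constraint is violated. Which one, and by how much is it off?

Distance(R, M) = 15.7 — off by 7.10.

G = (0.00, 0.00) ✓; GQ at 65.60° ✓; |GQ| = 37.60 ✓; ∠GQR = 77.20° ✓; |QR| = 15.30 ✓; ∠(QR, RM) = 90.00° ✓; |RM| = 8.600 ✗.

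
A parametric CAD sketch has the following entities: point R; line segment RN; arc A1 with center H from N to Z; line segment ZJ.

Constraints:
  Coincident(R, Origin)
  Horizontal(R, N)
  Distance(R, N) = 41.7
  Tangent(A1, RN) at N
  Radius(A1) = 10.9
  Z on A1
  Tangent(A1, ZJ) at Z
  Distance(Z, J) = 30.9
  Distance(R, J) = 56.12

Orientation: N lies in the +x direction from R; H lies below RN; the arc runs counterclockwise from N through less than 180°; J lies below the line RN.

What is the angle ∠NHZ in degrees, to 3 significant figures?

99.2°

R is at the origin; R and N share the same y with |RN| = 41.7 and N on the +x side, so N = (41.7, 0.00). The tangent condition forces HN to be normal to RN, so H = N + (0, -10.9) = (41.7, -10.9). Since HZ ⟂ ZJ (tangency), |HJ| = √(10.9² + 30.9²) = 32.8 regardless of where Z sits on A1. So J lies on both circle(R, 56.12) and circle(H, 32.8); the below-RN intersection is J = (35.9, -43.1). Z is the foot of the tangent from J: Z = (30.9, -12.6).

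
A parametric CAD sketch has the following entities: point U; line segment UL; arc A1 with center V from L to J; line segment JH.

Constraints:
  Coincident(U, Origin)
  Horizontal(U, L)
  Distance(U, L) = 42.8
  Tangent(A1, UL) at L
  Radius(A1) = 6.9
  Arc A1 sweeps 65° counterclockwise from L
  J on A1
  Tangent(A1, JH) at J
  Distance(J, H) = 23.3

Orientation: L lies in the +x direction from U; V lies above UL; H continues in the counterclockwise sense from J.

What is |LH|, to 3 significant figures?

29.8

U is at the origin; U and L share the same y with |UL| = 42.8 and L on the +x side, so L = (42.8, 0.00). Tangency of A1 to UL means the radius VL is perpendicular to UL, so V = L + (0, 6.9) = (42.8, 6.90). On A1, L sits at bearing -90° from V; a 65° counterclockwise sweep puts J at bearing -25°, so J = V + 6.9·(cos -25°, sin -25°) = (49.1, 3.98). Since A1 is tangent to JH there, VJ ⟂ JH, so JH runs along (−sin -25°, cos -25°); with |JH| = 23.3, H = (58.9, 25.1). Then |LH| = |H − L| = 29.8.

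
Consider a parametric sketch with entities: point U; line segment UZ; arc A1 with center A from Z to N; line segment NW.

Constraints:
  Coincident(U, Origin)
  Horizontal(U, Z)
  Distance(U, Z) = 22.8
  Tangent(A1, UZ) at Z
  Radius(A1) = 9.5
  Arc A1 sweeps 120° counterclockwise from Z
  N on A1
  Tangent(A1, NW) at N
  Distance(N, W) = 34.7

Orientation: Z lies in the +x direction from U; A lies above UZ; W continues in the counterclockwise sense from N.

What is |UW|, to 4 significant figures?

46.36

U is at the origin; UZ is horizontal with |UZ| = 22.8 and Z on the +x side, so Z = (22.80, 0.000). A1 meets UZ tangentially, so AZ is at right angles to UZ, so A = Z + (0, 9.5) = (22.80, 9.500). On A1, Z sits at bearing -90° from A; a 120° counterclockwise sweep puts N at bearing 30°, so N = A + 9.5·(cos 30°, sin 30°) = (31.03, 14.25). Tangency of A1 to NW means the radius AN is perpendicular to NW, so NW runs along (−sin 30°, cos 30°); with |NW| = 34.7, W = (13.68, 44.30). Then |UW| = |W − U| = 46.36.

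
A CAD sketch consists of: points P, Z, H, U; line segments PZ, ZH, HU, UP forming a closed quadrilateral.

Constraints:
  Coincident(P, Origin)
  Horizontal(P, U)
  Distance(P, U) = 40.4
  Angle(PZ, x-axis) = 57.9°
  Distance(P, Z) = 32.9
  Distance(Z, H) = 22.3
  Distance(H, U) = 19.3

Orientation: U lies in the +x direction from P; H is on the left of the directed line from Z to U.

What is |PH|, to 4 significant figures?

42.56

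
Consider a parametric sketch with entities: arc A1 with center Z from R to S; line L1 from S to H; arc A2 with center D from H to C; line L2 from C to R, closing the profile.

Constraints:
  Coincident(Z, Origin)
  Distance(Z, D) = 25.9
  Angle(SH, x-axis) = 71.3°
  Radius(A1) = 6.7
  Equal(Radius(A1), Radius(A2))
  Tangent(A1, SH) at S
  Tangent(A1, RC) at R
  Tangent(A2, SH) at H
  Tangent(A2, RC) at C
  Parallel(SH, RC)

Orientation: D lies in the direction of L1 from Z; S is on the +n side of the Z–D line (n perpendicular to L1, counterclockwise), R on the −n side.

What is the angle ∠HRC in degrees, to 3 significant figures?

27.4°

The slot axis is L1's direction at 71.3°, so u = (cos 71.3°, sin 71.3°) = (0.321, 0.947) and n = (−sin 71.3°, cos 71.3°) = (-0.947, 0.321). Z is at the origin and D lies 25.9 along u from Z, so D = 25.9·u = (8.30, 24.5). Tangency of A1 to both parallel lines with radius 6.7 puts S and R at Z ± 6.7·n: S = (-6.35, 2.15), R = (6.35, -2.15). Equal radii place H and C the same way about D: H = D + 6.7·n = (1.96, 26.7), C = D − 6.7·n = (14.7, 22.4). Then cos ∠HRC = RH·RC / (|RH||RC|), giving 27.4°.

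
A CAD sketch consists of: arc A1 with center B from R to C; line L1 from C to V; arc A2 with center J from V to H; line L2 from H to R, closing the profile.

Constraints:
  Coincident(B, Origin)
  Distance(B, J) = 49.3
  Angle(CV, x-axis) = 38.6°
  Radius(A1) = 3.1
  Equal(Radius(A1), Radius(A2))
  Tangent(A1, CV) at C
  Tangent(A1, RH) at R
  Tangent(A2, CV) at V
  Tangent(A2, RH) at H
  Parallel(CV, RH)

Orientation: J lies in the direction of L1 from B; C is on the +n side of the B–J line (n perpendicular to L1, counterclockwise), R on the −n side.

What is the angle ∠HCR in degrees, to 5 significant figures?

82.832°

Tangency of A1 to both parallel lines with radius 3.1 puts C and R at B ± 3.1·n: C = (-1.9340, 2.4227), R = (1.9340, -2.4227). Equal radii place V and H the same way about J: V = J + 3.1·n = (36.595, 33.180), H = J − 3.1·n = (40.463, 28.335). Then cos ∠HCR = CH·CR / (|CH||CR|), giving 82.832°.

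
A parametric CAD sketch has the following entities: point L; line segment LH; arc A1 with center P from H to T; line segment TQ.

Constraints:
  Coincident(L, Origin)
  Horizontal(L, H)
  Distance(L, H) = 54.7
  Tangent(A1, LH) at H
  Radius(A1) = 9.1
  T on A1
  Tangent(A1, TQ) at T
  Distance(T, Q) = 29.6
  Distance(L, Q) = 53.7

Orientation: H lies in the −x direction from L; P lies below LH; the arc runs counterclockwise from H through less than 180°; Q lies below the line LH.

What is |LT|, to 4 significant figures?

62.99

Checks: ∠(PH, HL) = 90.00° ✓; |PT| = 9.100 ✓; ∠(PT, TQ) = 90.00° ✓; |TQ| = 29.60 ✓; |LQ| = 53.70 ✓.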